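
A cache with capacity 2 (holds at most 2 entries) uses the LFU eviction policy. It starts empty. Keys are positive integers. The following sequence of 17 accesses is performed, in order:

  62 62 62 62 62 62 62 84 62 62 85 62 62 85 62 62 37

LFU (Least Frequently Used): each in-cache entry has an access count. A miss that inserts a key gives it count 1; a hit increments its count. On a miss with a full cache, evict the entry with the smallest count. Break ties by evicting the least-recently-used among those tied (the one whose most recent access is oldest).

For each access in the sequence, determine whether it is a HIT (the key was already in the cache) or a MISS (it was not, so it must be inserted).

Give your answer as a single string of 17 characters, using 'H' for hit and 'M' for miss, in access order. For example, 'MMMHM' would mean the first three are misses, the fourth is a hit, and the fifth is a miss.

Answer: MHHHHHHMHHMHHHHHM

Derivation:
LFU simulation (capacity=2):
  1. access 62: MISS. Cache: [62(c=1)]
  2. access 62: HIT, count now 2. Cache: [62(c=2)]
  3. access 62: HIT, count now 3. Cache: [62(c=3)]
  4. access 62: HIT, count now 4. Cache: [62(c=4)]
  5. access 62: HIT, count now 5. Cache: [62(c=5)]
  6. access 62: HIT, count now 6. Cache: [62(c=6)]
  7. access 62: HIT, count now 7. Cache: [62(c=7)]
  8. access 84: MISS. Cache: [84(c=1) 62(c=7)]
  9. access 62: HIT, count now 8. Cache: [84(c=1) 62(c=8)]
  10. access 62: HIT, count now 9. Cache: [84(c=1) 62(c=9)]
  11. access 85: MISS, evict 84(c=1). Cache: [85(c=1) 62(c=9)]
  12. access 62: HIT, count now 10. Cache: [85(c=1) 62(c=10)]
  13. access 62: HIT, count now 11. Cache: [85(c=1) 62(c=11)]
  14. access 85: HIT, count now 2. Cache: [85(c=2) 62(c=11)]
  15. access 62: HIT, count now 12. Cache: [85(c=2) 62(c=12)]
  16. access 62: HIT, count now 13. Cache: [85(c=2) 62(c=13)]
  17. access 37: MISS, evict 85(c=2). Cache: [37(c=1) 62(c=13)]
Total: 13 hits, 4 misses, 2 evictions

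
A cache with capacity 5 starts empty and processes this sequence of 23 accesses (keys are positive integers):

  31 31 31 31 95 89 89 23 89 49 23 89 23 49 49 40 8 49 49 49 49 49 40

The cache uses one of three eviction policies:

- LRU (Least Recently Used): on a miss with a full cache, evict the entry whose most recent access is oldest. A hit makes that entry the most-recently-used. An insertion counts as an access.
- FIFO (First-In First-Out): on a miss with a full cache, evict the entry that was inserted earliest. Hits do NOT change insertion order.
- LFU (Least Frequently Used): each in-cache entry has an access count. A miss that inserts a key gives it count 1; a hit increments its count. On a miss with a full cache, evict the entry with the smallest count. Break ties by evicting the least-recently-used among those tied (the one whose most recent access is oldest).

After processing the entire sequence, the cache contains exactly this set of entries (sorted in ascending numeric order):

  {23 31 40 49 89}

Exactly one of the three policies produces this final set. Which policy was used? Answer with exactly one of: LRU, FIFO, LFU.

Simulating under each policy and comparing final sets:
  LRU: final set = {8 23 40 49 89} -> differs
  FIFO: final set = {8 23 40 49 89} -> differs
  LFU: final set = {23 31 40 49 89} -> MATCHES target
Only LFU produces the target set.

Answer: LFU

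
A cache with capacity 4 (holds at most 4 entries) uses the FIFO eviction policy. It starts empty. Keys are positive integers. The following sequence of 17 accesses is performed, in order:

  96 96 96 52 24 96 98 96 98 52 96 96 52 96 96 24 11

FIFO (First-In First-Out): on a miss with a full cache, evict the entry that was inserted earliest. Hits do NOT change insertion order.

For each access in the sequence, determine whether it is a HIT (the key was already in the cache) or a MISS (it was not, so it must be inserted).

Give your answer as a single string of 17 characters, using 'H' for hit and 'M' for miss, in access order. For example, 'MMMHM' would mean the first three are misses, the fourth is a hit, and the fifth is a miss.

Answer: MHHMMHMHHHHHHHHHM

Derivation:
FIFO simulation (capacity=4):
  1. access 96: MISS. Cache (old->new): [96]
  2. access 96: HIT. Cache (old->new): [96]
  3. access 96: HIT. Cache (old->new): [96]
  4. access 52: MISS. Cache (old->new): [96 52]
  5. access 24: MISS. Cache (old->new): [96 52 24]
  6. access 96: HIT. Cache (old->new): [96 52 24]
  7. access 98: MISS. Cache (old->new): [96 52 24 98]
  8. access 96: HIT. Cache (old->new): [96 52 24 98]
  9. access 98: HIT. Cache (old->new): [96 52 24 98]
  10. access 52: HIT. Cache (old->new): [96 52 24 98]
  11. access 96: HIT. Cache (old->new): [96 52 24 98]
  12. access 96: HIT. Cache (old->new): [96 52 24 98]
  13. access 52: HIT. Cache (old->new): [96 52 24 98]
  14. access 96: HIT. Cache (old->new): [96 52 24 98]
  15. access 96: HIT. Cache (old->new): [96 52 24 98]
  16. access 24: HIT. Cache (old->new): [96 52 24 98]
  17. access 11: MISS, evict 96. Cache (old->new): [52 24 98 11]
Total: 12 hits, 5 misses, 1 evictions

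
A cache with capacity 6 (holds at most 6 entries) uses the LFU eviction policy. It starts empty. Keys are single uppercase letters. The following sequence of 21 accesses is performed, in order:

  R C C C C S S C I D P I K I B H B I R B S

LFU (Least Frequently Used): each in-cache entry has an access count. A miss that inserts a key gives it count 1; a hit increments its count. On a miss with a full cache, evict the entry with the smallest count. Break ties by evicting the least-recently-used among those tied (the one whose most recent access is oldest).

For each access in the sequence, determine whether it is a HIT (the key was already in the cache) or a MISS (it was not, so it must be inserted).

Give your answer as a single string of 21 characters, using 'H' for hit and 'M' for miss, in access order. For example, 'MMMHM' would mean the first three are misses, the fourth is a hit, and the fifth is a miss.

LFU simulation (capacity=6):
  1. access R: MISS. Cache: [R(c=1)]
  2. access C: MISS. Cache: [R(c=1) C(c=1)]
  3. access C: HIT, count now 2. Cache: [R(c=1) C(c=2)]
  4. access C: HIT, count now 3. Cache: [R(c=1) C(c=3)]
  5. access C: HIT, count now 4. Cache: [R(c=1) C(c=4)]
  6. access S: MISS. Cache: [R(c=1) S(c=1) C(c=4)]
  7. access S: HIT, count now 2. Cache: [R(c=1) S(c=2) C(c=4)]
  8. access C: HIT, count now 5. Cache: [R(c=1) S(c=2) C(c=5)]
  9. access I: MISS. Cache: [R(c=1) I(c=1) S(c=2) C(c=5)]
  10. access D: MISS. Cache: [R(c=1) I(c=1) D(c=1) S(c=2) C(c=5)]
  11. access P: MISS. Cache: [R(c=1) I(c=1) D(c=1) P(c=1) S(c=2) C(c=5)]
  12. access I: HIT, count now 2. Cache: [R(c=1) D(c=1) P(c=1) S(c=2) I(c=2) C(c=5)]
  13. access K: MISS, evict R(c=1). Cache: [D(c=1) P(c=1) K(c=1) S(c=2) I(c=2) C(c=5)]
  14. access I: HIT, count now 3. Cache: [D(c=1) P(c=1) K(c=1) S(c=2) I(c=3) C(c=5)]
  15. access B: MISS, evict D(c=1). Cache: [P(c=1) K(c=1) B(c=1) S(c=2) I(c=3) C(c=5)]
  16. access H: MISS, evict P(c=1). Cache: [K(c=1) B(c=1) H(c=1) S(c=2) I(c=3) C(c=5)]
  17. access B: HIT, count now 2. Cache: [K(c=1) H(c=1) S(c=2) B(c=2) I(c=3) C(c=5)]
  18. access I: HIT, count now 4. Cache: [K(c=1) H(c=1) S(c=2) B(c=2) I(c=4) C(c=5)]
  19. access R: MISS, evict K(c=1). Cache: [H(c=1) R(c=1) S(c=2) B(c=2) I(c=4) C(c=5)]
  20. access B: HIT, count now 3. Cache: [H(c=1) R(c=1) S(c=2) B(c=3) I(c=4) C(c=5)]
  21. access S: HIT, count now 3. Cache: [H(c=1) R(c=1) B(c=3) S(c=3) I(c=4) C(c=5)]
Total: 11 hits, 10 misses, 4 evictions

Answer: MMHHHMHHMMMHMHMMHHMHH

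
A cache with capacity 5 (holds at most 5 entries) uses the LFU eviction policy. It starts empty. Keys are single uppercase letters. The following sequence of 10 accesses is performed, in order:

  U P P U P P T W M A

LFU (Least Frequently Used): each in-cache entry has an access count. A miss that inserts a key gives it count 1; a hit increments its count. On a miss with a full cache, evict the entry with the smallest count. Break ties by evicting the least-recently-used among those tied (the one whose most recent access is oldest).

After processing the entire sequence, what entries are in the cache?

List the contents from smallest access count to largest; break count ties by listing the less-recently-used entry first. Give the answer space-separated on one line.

Answer: W M A U P

Derivation:
LFU simulation (capacity=5):
  1. access U: MISS. Cache: [U(c=1)]
  2. access P: MISS. Cache: [U(c=1) P(c=1)]
  3. access P: HIT, count now 2. Cache: [U(c=1) P(c=2)]
  4. access U: HIT, count now 2. Cache: [P(c=2) U(c=2)]
  5. access P: HIT, count now 3. Cache: [U(c=2) P(c=3)]
  6. access P: HIT, count now 4. Cache: [U(c=2) P(c=4)]
  7. access T: MISS. Cache: [T(c=1) U(c=2) P(c=4)]
  8. access W: MISS. Cache: [T(c=1) W(c=1) U(c=2) P(c=4)]
  9. access M: MISS. Cache: [T(c=1) W(c=1) M(c=1) U(c=2) P(c=4)]
  10. access A: MISS, evict T(c=1). Cache: [W(c=1) M(c=1) A(c=1) U(c=2) P(c=4)]
Total: 4 hits, 6 misses, 1 evictions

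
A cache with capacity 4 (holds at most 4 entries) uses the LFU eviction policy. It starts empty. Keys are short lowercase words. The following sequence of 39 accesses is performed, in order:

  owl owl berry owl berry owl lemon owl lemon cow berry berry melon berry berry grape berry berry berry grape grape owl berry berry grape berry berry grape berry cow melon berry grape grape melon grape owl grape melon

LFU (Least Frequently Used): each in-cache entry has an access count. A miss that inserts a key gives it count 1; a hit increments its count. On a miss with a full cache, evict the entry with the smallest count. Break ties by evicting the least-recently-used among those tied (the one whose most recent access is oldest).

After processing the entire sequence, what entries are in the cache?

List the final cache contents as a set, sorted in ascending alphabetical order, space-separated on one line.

Answer: berry grape melon owl

Derivation:
LFU simulation (capacity=4):
  1. access owl: MISS. Cache: [owl(c=1)]
  2. access owl: HIT, count now 2. Cache: [owl(c=2)]
  3. access berry: MISS. Cache: [berry(c=1) owl(c=2)]
  4. access owl: HIT, count now 3. Cache: [berry(c=1) owl(c=3)]
  5. access berry: HIT, count now 2. Cache: [berry(c=2) owl(c=3)]
  6. access owl: HIT, count now 4. Cache: [berry(c=2) owl(c=4)]
  7. access lemon: MISS. Cache: [lemon(c=1) berry(c=2) owl(c=4)]
  8. access owl: HIT, count now 5. Cache: [lemon(c=1) berry(c=2) owl(c=5)]
  9. access lemon: HIT, count now 2. Cache: [berry(c=2) lemon(c=2) owl(c=5)]
  10. access cow: MISS. Cache: [cow(c=1) berry(c=2) lemon(c=2) owl(c=5)]
  11. access berry: HIT, count now 3. Cache: [cow(c=1) lemon(c=2) berry(c=3) owl(c=5)]
  12. access berry: HIT, count now 4. Cache: [cow(c=1) lemon(c=2) berry(c=4) owl(c=5)]
  13. access melon: MISS, evict cow(c=1). Cache: [melon(c=1) lemon(c=2) berry(c=4) owl(c=5)]
  14. access berry: HIT, count now 5. Cache: [melon(c=1) lemon(c=2) owl(c=5) berry(c=5)]
  15. access berry: HIT, count now 6. Cache: [melon(c=1) lemon(c=2) owl(c=5) berry(c=6)]
  16. access grape: MISS, evict melon(c=1). Cache: [grape(c=1) lemon(c=2) owl(c=5) berry(c=6)]
  17. access berry: HIT, count now 7. Cache: [grape(c=1) lemon(c=2) owl(c=5) berry(c=7)]
  18. access berry: HIT, count now 8. Cache: [grape(c=1) lemon(c=2) owl(c=5) berry(c=8)]
  19. access berry: HIT, count now 9. Cache: [grape(c=1) lemon(c=2) owl(c=5) berry(c=9)]
  20. access grape: HIT, count now 2. Cache: [lemon(c=2) grape(c=2) owl(c=5) berry(c=9)]
  21. access grape: HIT, count now 3. Cache: [lemon(c=2) grape(c=3) owl(c=5) berry(c=9)]
  22. access owl: HIT, count now 6. Cache: [lemon(c=2) grape(c=3) owl(c=6) berry(c=9)]
  23. access berry: HIT, count now 10. Cache: [lemon(c=2) grape(c=3) owl(c=6) berry(c=10)]
  24. access berry: HIT, count now 11. Cache: [lemon(c=2) grape(c=3) owl(c=6) berry(c=11)]
  25. access grape: HIT, count now 4. Cache: [lemon(c=2) grape(c=4) owl(c=6) berry(c=11)]
  26. access berry: HIT, count now 12. Cache: [lemon(c=2) grape(c=4) owl(c=6) berry(c=12)]
  27. access berry: HIT, count now 13. Cache: [lemon(c=2) grape(c=4) owl(c=6) berry(c=13)]
  28. access grape: HIT, count now 5. Cache: [lemon(c=2) grape(c=5) owl(c=6) berry(c=13)]
  29. access berry: HIT, count now 14. Cache: [lemon(c=2) grape(c=5) owl(c=6) berry(c=14)]
  30. access cow: MISS, evict lemon(c=2). Cache: [cow(c=1) grape(c=5) owl(c=6) berry(c=14)]
  31. access melon: MISS, evict cow(c=1). Cache: [melon(c=1) grape(c=5) owl(c=6) berry(c=14)]
  32. access berry: HIT, count now 15. Cache: [melon(c=1) grape(c=5) owl(c=6) berry(c=15)]
  33. access grape: HIT, count now 6. Cache: [melon(c=1) owl(c=6) grape(c=6) berry(c=15)]
  34. access grape: HIT, count now 7. Cache: [melon(c=1) owl(c=6) grape(c=7) berry(c=15)]
  35. access melon: HIT, count now 2. Cache: [melon(c=2) owl(c=6) grape(c=7) berry(c=15)]
  36. access grape: HIT, count now 8. Cache: [melon(c=2) owl(c=6) grape(c=8) berry(c=15)]
  37. access owl: HIT, count now 7. Cache: [melon(c=2) owl(c=7) grape(c=8) berry(c=15)]
  38. access grape: HIT, count now 9. Cache: [melon(c=2) owl(c=7) grape(c=9) berry(c=15)]
  39. access melon: HIT, count now 3. Cache: [melon(c=3) owl(c=7) grape(c=9) berry(c=15)]
Total: 31 hits, 8 misses, 4 evictions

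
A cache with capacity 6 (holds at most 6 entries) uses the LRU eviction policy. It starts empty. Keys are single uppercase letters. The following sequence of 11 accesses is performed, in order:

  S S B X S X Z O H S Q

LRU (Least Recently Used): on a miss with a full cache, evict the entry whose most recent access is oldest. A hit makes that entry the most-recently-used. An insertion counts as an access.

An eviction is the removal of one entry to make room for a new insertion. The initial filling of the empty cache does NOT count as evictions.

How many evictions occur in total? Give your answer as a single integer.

LRU simulation (capacity=6):
  1. access S: MISS. Cache (LRU->MRU): [S]
  2. access S: HIT. Cache (LRU->MRU): [S]
  3. access B: MISS. Cache (LRU->MRU): [S B]
  4. access X: MISS. Cache (LRU->MRU): [S B X]
  5. access S: HIT. Cache (LRU->MRU): [B X S]
  6. access X: HIT. Cache (LRU->MRU): [B S X]
  7. access Z: MISS. Cache (LRU->MRU): [B S X Z]
  8. access O: MISS. Cache (LRU->MRU): [B S X Z O]
  9. access H: MISS. Cache (LRU->MRU): [B S X Z O H]
  10. access S: HIT. Cache (LRU->MRU): [B X Z O H S]
  11. access Q: MISS, evict B. Cache (LRU->MRU): [X Z O H S Q]
Total: 4 hits, 7 misses, 1 evictions

Answer: 1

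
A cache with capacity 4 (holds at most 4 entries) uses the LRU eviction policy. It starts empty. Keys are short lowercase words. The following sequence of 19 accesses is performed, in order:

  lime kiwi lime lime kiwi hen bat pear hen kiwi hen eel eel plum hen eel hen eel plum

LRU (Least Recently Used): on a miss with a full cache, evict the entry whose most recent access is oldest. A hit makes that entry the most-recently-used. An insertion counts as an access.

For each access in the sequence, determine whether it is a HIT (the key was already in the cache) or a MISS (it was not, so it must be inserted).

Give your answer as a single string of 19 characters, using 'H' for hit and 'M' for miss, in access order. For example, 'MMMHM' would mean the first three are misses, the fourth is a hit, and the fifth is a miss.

LRU simulation (capacity=4):
  1. access lime: MISS. Cache (LRU->MRU): [lime]
  2. access kiwi: MISS. Cache (LRU->MRU): [lime kiwi]
  3. access lime: HIT. Cache (LRU->MRU): [kiwi lime]
  4. access lime: HIT. Cache (LRU->MRU): [kiwi lime]
  5. access kiwi: HIT. Cache (LRU->MRU): [lime kiwi]
  6. access hen: MISS. Cache (LRU->MRU): [lime kiwi hen]
  7. access bat: MISS. Cache (LRU->MRU): [lime kiwi hen bat]
  8. access pear: MISS, evict lime. Cache (LRU->MRU): [kiwi hen bat pear]
  9. access hen: HIT. Cache (LRU->MRU): [kiwi bat pear hen]
  10. access kiwi: HIT. Cache (LRU->MRU): [bat pear hen kiwi]
  11. access hen: HIT. Cache (LRU->MRU): [bat pear kiwi hen]
  12. access eel: MISS, evict bat. Cache (LRU->MRU): [pear kiwi hen eel]
  13. access eel: HIT. Cache (LRU->MRU): [pear kiwi hen eel]
  14. access plum: MISS, evict pear. Cache (LRU->MRU): [kiwi hen eel plum]
  15. access hen: HIT. Cache (LRU->MRU): [kiwi eel plum hen]
  16. access eel: HIT. Cache (LRU->MRU): [kiwi plum hen eel]
  17. access hen: HIT. Cache (LRU->MRU): [kiwi plum eel hen]
  18. access eel: HIT. Cache (LRU->MRU): [kiwi plum hen eel]
  19. access plum: HIT. Cache (LRU->MRU): [kiwi hen eel plum]
Total: 12 hits, 7 misses, 3 evictions

Answer: MMHHHMMMHHHMHMHHHHH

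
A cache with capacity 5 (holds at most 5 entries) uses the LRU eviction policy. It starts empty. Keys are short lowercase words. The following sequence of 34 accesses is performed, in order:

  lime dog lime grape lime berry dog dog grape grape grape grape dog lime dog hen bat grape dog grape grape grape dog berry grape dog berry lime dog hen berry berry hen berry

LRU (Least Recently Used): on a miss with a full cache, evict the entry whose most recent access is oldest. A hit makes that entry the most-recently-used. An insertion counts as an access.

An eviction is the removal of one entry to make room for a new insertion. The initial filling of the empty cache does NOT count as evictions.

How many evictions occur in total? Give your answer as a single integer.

LRU simulation (capacity=5):
  1. access lime: MISS. Cache (LRU->MRU): [lime]
  2. access dog: MISS. Cache (LRU->MRU): [lime dog]
  3. access lime: HIT. Cache (LRU->MRU): [dog lime]
  4. access grape: MISS. Cache (LRU->MRU): [dog lime grape]
  5. access lime: HIT. Cache (LRU->MRU): [dog grape lime]
  6. access berry: MISS. Cache (LRU->MRU): [dog grape lime berry]
  7. access dog: HIT. Cache (LRU->MRU): [grape lime berry dog]
  8. access dog: HIT. Cache (LRU->MRU): [grape lime berry dog]
  9. access grape: HIT. Cache (LRU->MRU): [lime berry dog grape]
  10. access grape: HIT. Cache (LRU->MRU): [lime berry dog grape]
  11. access grape: HIT. Cache (LRU->MRU): [lime berry dog grape]
  12. access grape: HIT. Cache (LRU->MRU): [lime berry dog grape]
  13. access dog: HIT. Cache (LRU->MRU): [lime berry grape dog]
  14. access lime: HIT. Cache (LRU->MRU): [berry grape dog lime]
  15. access dog: HIT. Cache (LRU->MRU): [berry grape lime dog]
  16. access hen: MISS. Cache (LRU->MRU): [berry grape lime dog hen]
  17. access bat: MISS, evict berry. Cache (LRU->MRU): [grape lime dog hen bat]
  18. access grape: HIT. Cache (LRU->MRU): [lime dog hen bat grape]
  19. access dog: HIT. Cache (LRU->MRU): [lime hen bat grape dog]
  20. access grape: HIT. Cache (LRU->MRU): [lime hen bat dog grape]
  21. access grape: HIT. Cache (LRU->MRU): [lime hen bat dog grape]
  22. access grape: HIT. Cache (LRU->MRU): [lime hen bat dog grape]
  23. access dog: HIT. Cache (LRU->MRU): [lime hen bat grape dog]
  24. access berry: MISS, evict lime. Cache (LRU->MRU): [hen bat grape dog berry]
  25. access grape: HIT. Cache (LRU->MRU): [hen bat dog berry grape]
  26. access dog: HIT. Cache (LRU->MRU): [hen bat berry grape dog]
  27. access berry: HIT. Cache (LRU->MRU): [hen bat grape dog berry]
  28. access lime: MISS, evict hen. Cache (LRU->MRU): [bat grape dog berry lime]
  29. access dog: HIT. Cache (LRU->MRU): [bat grape berry lime dog]
  30. access hen: MISS, evict bat. Cache (LRU->MRU): [grape berry lime dog hen]
  31. access berry: HIT. Cache (LRU->MRU): [grape lime dog hen berry]
  32. access berry: HIT. Cache (LRU->MRU): [grape lime dog hen berry]
  33. access hen: HIT. Cache (LRU->MRU): [grape lime dog berry hen]
  34. access berry: HIT. Cache (LRU->MRU): [grape lime dog hen berry]
Total: 25 hits, 9 misses, 4 evictions

Answer: 4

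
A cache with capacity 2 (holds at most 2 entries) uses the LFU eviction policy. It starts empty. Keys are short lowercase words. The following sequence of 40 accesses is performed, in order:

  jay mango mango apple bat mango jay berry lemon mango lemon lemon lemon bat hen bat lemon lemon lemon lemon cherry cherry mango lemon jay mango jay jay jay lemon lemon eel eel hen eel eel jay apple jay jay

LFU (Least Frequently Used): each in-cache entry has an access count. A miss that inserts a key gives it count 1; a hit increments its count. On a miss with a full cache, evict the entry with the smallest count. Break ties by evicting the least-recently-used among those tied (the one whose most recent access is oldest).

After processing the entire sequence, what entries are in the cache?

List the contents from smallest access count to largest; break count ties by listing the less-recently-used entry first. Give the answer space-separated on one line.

LFU simulation (capacity=2):
  1. access jay: MISS. Cache: [jay(c=1)]
  2. access mango: MISS. Cache: [jay(c=1) mango(c=1)]
  3. access mango: HIT, count now 2. Cache: [jay(c=1) mango(c=2)]
  4. access apple: MISS, evict jay(c=1). Cache: [apple(c=1) mango(c=2)]
  5. access bat: MISS, evict apple(c=1). Cache: [bat(c=1) mango(c=2)]
  6. access mango: HIT, count now 3. Cache: [bat(c=1) mango(c=3)]
  7. access jay: MISS, evict bat(c=1). Cache: [jay(c=1) mango(c=3)]
  8. access berry: MISS, evict jay(c=1). Cache: [berry(c=1) mango(c=3)]
  9. access lemon: MISS, evict berry(c=1). Cache: [lemon(c=1) mango(c=3)]
  10. access mango: HIT, count now 4. Cache: [lemon(c=1) mango(c=4)]
  11. access lemon: HIT, count now 2. Cache: [lemon(c=2) mango(c=4)]
  12. access lemon: HIT, count now 3. Cache: [lemon(c=3) mango(c=4)]
  13. access lemon: HIT, count now 4. Cache: [mango(c=4) lemon(c=4)]
  14. access bat: MISS, evict mango(c=4). Cache: [bat(c=1) lemon(c=4)]
  15. access hen: MISS, evict bat(c=1). Cache: [hen(c=1) lemon(c=4)]
  16. access bat: MISS, evict hen(c=1). Cache: [bat(c=1) lemon(c=4)]
  17. access lemon: HIT, count now 5. Cache: [bat(c=1) lemon(c=5)]
  18. access lemon: HIT, count now 6. Cache: [bat(c=1) lemon(c=6)]
  19. access lemon: HIT, count now 7. Cache: [bat(c=1) lemon(c=7)]
  20. access lemon: HIT, count now 8. Cache: [bat(c=1) lemon(c=8)]
  21. access cherry: MISS, evict bat(c=1). Cache: [cherry(c=1) lemon(c=8)]
  22. access cherry: HIT, count now 2. Cache: [cherry(c=2) lemon(c=8)]
  23. access mango: MISS, evict cherry(c=2). Cache: [mango(c=1) lemon(c=8)]
  24. access lemon: HIT, count now 9. Cache: [mango(c=1) lemon(c=9)]
  25. access jay: MISS, evict mango(c=1). Cache: [jay(c=1) lemon(c=9)]
  26. access mango: MISS, evict jay(c=1). Cache: [mango(c=1) lemon(c=9)]
  27. access jay: MISS, evict mango(c=1). Cache: [jay(c=1) lemon(c=9)]
  28. access jay: HIT, count now 2. Cache: [jay(c=2) lemon(c=9)]
  29. access jay: HIT, count now 3. Cache: [jay(c=3) lemon(c=9)]
  30. access lemon: HIT, count now 10. Cache: [jay(c=3) lemon(c=10)]
  31. access lemon: HIT, count now 11. Cache: [jay(c=3) lemon(c=11)]
  32. access eel: MISS, evict jay(c=3). Cache: [eel(c=1) lemon(c=11)]
  33. access eel: HIT, count now 2. Cache: [eel(c=2) lemon(c=11)]
  34. access hen: MISS, evict eel(c=2). Cache: [hen(c=1) lemon(c=11)]
  35. access eel: MISS, evict hen(c=1). Cache: [eel(c=1) lemon(c=11)]
  36. access eel: HIT, count now 2. Cache: [eel(c=2) lemon(c=11)]
  37. access jay: MISS, evict eel(c=2). Cache: [jay(c=1) lemon(c=11)]
  38. access apple: MISS, evict jay(c=1). Cache: [apple(c=1) lemon(c=11)]
  39. access jay: MISS, evict apple(c=1). Cache: [jay(c=1) lemon(c=11)]
  40. access jay: HIT, count now 2. Cache: [jay(c=2) lemon(c=11)]
Total: 19 hits, 21 misses, 19 evictions

Answer: jay lemon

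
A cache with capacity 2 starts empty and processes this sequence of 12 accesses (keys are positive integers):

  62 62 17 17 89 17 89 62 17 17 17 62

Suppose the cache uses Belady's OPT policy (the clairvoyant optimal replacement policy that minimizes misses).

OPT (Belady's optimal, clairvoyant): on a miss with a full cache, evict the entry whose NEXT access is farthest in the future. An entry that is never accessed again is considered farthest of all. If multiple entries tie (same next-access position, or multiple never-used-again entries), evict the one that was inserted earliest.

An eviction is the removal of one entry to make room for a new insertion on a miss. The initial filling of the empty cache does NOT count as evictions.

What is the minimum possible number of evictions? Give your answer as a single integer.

Answer: 2

Derivation:
OPT (Belady) simulation (capacity=2):
  1. access 62: MISS. Cache: [62]
  2. access 62: HIT. Next use of 62: step 8. Cache: [62]
  3. access 17: MISS. Cache: [62 17]
  4. access 17: HIT. Next use of 17: step 6. Cache: [62 17]
  5. access 89: MISS, evict 62 (next use: step 8). Cache: [17 89]
  6. access 17: HIT. Next use of 17: step 9. Cache: [17 89]
  7. access 89: HIT. Next use of 89: never. Cache: [17 89]
  8. access 62: MISS, evict 89 (next use: never). Cache: [17 62]
  9. access 17: HIT. Next use of 17: step 10. Cache: [17 62]
  10. access 17: HIT. Next use of 17: step 11. Cache: [17 62]
  11. access 17: HIT. Next use of 17: never. Cache: [17 62]
  12. access 62: HIT. Next use of 62: never. Cache: [17 62]
Total: 8 hits, 4 misses, 2 evictions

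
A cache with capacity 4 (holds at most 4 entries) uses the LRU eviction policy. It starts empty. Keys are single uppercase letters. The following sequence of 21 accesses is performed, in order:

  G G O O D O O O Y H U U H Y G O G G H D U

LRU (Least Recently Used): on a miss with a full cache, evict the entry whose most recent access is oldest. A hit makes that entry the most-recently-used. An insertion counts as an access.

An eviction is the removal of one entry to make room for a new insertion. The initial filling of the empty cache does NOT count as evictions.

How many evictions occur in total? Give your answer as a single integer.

LRU simulation (capacity=4):
  1. access G: MISS. Cache (LRU->MRU): [G]
  2. access G: HIT. Cache (LRU->MRU): [G]
  3. access O: MISS. Cache (LRU->MRU): [G O]
  4. access O: HIT. Cache (LRU->MRU): [G O]
  5. access D: MISS. Cache (LRU->MRU): [G O D]
  6. access O: HIT. Cache (LRU->MRU): [G D O]
  7. access O: HIT. Cache (LRU->MRU): [G D O]
  8. access O: HIT. Cache (LRU->MRU): [G D O]
  9. access Y: MISS. Cache (LRU->MRU): [G D O Y]
  10. access H: MISS, evict G. Cache (LRU->MRU): [D O Y H]
  11. access U: MISS, evict D. Cache (LRU->MRU): [O Y H U]
  12. access U: HIT. Cache (LRU->MRU): [O Y H U]
  13. access H: HIT. Cache (LRU->MRU): [O Y U H]
  14. access Y: HIT. Cache (LRU->MRU): [O U H Y]
  15. access G: MISS, evict O. Cache (LRU->MRU): [U H Y G]
  16. access O: MISS, evict U. Cache (LRU->MRU): [H Y G O]
  17. access G: HIT. Cache (LRU->MRU): [H Y O G]
  18. access G: HIT. Cache (LRU->MRU): [H Y O G]
  19. access H: HIT. Cache (LRU->MRU): [Y O G H]
  20. access D: MISS, evict Y. Cache (LRU->MRU): [O G H D]
  21. access U: MISS, evict O. Cache (LRU->MRU): [G H D U]
Total: 11 hits, 10 misses, 6 evictions

Answer: 6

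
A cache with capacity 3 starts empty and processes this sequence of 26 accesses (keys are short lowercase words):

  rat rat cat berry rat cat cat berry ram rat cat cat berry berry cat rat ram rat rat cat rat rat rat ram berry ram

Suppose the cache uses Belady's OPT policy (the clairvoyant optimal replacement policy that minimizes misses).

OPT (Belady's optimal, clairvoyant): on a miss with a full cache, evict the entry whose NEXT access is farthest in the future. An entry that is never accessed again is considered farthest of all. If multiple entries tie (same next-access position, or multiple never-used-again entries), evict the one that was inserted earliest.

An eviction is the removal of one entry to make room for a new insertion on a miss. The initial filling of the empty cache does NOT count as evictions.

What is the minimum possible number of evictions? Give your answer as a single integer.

OPT (Belady) simulation (capacity=3):
  1. access rat: MISS. Cache: [rat]
  2. access rat: HIT. Next use of rat: step 5. Cache: [rat]
  3. access cat: MISS. Cache: [rat cat]
  4. access berry: MISS. Cache: [rat cat berry]
  5. access rat: HIT. Next use of rat: step 10. Cache: [rat cat berry]
  6. access cat: HIT. Next use of cat: step 7. Cache: [rat cat berry]
  7. access cat: HIT. Next use of cat: step 11. Cache: [rat cat berry]
  8. access berry: HIT. Next use of berry: step 13. Cache: [rat cat berry]
  9. access ram: MISS, evict berry (next use: step 13). Cache: [rat cat ram]
  10. access rat: HIT. Next use of rat: step 16. Cache: [rat cat ram]
  11. access cat: HIT. Next use of cat: step 12. Cache: [rat cat ram]
  12. access cat: HIT. Next use of cat: step 15. Cache: [rat cat ram]
  13. access berry: MISS, evict ram (next use: step 17). Cache: [rat cat berry]
  14. access berry: HIT. Next use of berry: step 25. Cache: [rat cat berry]
  15. access cat: HIT. Next use of cat: step 20. Cache: [rat cat berry]
  16. access rat: HIT. Next use of rat: step 18. Cache: [rat cat berry]
  17. access ram: MISS, evict berry (next use: step 25). Cache: [rat cat ram]
  18. access rat: HIT. Next use of rat: step 19. Cache: [rat cat ram]
  19. access rat: HIT. Next use of rat: step 21. Cache: [rat cat ram]
  20. access cat: HIT. Next use of cat: never. Cache: [rat cat ram]
  21. access rat: HIT. Next use of rat: step 22. Cache: [rat cat ram]
  22. access rat: HIT. Next use of rat: step 23. Cache: [rat cat ram]
  23. access rat: HIT. Next use of rat: never. Cache: [rat cat ram]
  24. access ram: HIT. Next use of ram: step 26. Cache: [rat cat ram]
  25. access berry: MISS, evict rat (next use: never). Cache: [cat ram berry]
  26. access ram: HIT. Next use of ram: never. Cache: [cat ram berry]
Total: 19 hits, 7 misses, 4 evictions

Answer: 4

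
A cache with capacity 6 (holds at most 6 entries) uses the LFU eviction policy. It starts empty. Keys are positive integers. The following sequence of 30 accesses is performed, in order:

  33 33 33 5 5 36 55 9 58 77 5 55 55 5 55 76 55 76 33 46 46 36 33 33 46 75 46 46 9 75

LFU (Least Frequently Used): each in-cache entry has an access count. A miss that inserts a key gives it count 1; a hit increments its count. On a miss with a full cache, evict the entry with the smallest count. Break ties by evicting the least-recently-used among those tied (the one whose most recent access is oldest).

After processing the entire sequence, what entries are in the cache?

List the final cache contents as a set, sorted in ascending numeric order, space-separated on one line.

LFU simulation (capacity=6):
  1. access 33: MISS. Cache: [33(c=1)]
  2. access 33: HIT, count now 2. Cache: [33(c=2)]
  3. access 33: HIT, count now 3. Cache: [33(c=3)]
  4. access 5: MISS. Cache: [5(c=1) 33(c=3)]
  5. access 5: HIT, count now 2. Cache: [5(c=2) 33(c=3)]
  6. access 36: MISS. Cache: [36(c=1) 5(c=2) 33(c=3)]
  7. access 55: MISS. Cache: [36(c=1) 55(c=1) 5(c=2) 33(c=3)]
  8. access 9: MISS. Cache: [36(c=1) 55(c=1) 9(c=1) 5(c=2) 33(c=3)]
  9. access 58: MISS. Cache: [36(c=1) 55(c=1) 9(c=1) 58(c=1) 5(c=2) 33(c=3)]
  10. access 77: MISS, evict 36(c=1). Cache: [55(c=1) 9(c=1) 58(c=1) 77(c=1) 5(c=2) 33(c=3)]
  11. access 5: HIT, count now 3. Cache: [55(c=1) 9(c=1) 58(c=1) 77(c=1) 33(c=3) 5(c=3)]
  12. access 55: HIT, count now 2. Cache: [9(c=1) 58(c=1) 77(c=1) 55(c=2) 33(c=3) 5(c=3)]
  13. access 55: HIT, count now 3. Cache: [9(c=1) 58(c=1) 77(c=1) 33(c=3) 5(c=3) 55(c=3)]
  14. access 5: HIT, count now 4. Cache: [9(c=1) 58(c=1) 77(c=1) 33(c=3) 55(c=3) 5(c=4)]
  15. access 55: HIT, count now 4. Cache: [9(c=1) 58(c=1) 77(c=1) 33(c=3) 5(c=4) 55(c=4)]
  16. access 76: MISS, evict 9(c=1). Cache: [58(c=1) 77(c=1) 76(c=1) 33(c=3) 5(c=4) 55(c=4)]
  17. access 55: HIT, count now 5. Cache: [58(c=1) 77(c=1) 76(c=1) 33(c=3) 5(c=4) 55(c=5)]
  18. access 76: HIT, count now 2. Cache: [58(c=1) 77(c=1) 76(c=2) 33(c=3) 5(c=4) 55(c=5)]
  19. access 33: HIT, count now 4. Cache: [58(c=1) 77(c=1) 76(c=2) 5(c=4) 33(c=4) 55(c=5)]
  20. access 46: MISS, evict 58(c=1). Cache: [77(c=1) 46(c=1) 76(c=2) 5(c=4) 33(c=4) 55(c=5)]
  21. access 46: HIT, count now 2. Cache: [77(c=1) 76(c=2) 46(c=2) 5(c=4) 33(c=4) 55(c=5)]
  22. access 36: MISS, evict 77(c=1). Cache: [36(c=1) 76(c=2) 46(c=2) 5(c=4) 33(c=4) 55(c=5)]
  23. access 33: HIT, count now 5. Cache: [36(c=1) 76(c=2) 46(c=2) 5(c=4) 55(c=5) 33(c=5)]
  24. access 33: HIT, count now 6. Cache: [36(c=1) 76(c=2) 46(c=2) 5(c=4) 55(c=5) 33(c=6)]
  25. access 46: HIT, count now 3. Cache: [36(c=1) 76(c=2) 46(c=3) 5(c=4) 55(c=5) 33(c=6)]
  26. access 75: MISS, evict 36(c=1). Cache: [75(c=1) 76(c=2) 46(c=3) 5(c=4) 55(c=5) 33(c=6)]
  27. access 46: HIT, count now 4. Cache: [75(c=1) 76(c=2) 5(c=4) 46(c=4) 55(c=5) 33(c=6)]
  28. access 46: HIT, count now 5. Cache: [75(c=1) 76(c=2) 5(c=4) 55(c=5) 46(c=5) 33(c=6)]
  29. access 9: MISS, evict 75(c=1). Cache: [9(c=1) 76(c=2) 5(c=4) 55(c=5) 46(c=5) 33(c=6)]
  30. access 75: MISS, evict 9(c=1). Cache: [75(c=1) 76(c=2) 5(c=4) 55(c=5) 46(c=5) 33(c=6)]
Total: 17 hits, 13 misses, 7 evictions

Answer: 5 33 46 55 75 76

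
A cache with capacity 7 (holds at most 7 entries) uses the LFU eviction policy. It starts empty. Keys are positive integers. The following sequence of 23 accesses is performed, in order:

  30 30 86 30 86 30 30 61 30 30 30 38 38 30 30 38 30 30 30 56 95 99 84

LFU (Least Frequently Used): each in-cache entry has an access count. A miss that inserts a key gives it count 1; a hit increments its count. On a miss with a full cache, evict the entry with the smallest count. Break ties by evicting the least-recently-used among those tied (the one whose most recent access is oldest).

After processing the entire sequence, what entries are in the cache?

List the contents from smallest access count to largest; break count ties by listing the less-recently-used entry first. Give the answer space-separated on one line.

Answer: 56 95 99 84 86 38 30

Derivation:
LFU simulation (capacity=7):
  1. access 30: MISS. Cache: [30(c=1)]
  2. access 30: HIT, count now 2. Cache: [30(c=2)]
  3. access 86: MISS. Cache: [86(c=1) 30(c=2)]
  4. access 30: HIT, count now 3. Cache: [86(c=1) 30(c=3)]
  5. access 86: HIT, count now 2. Cache: [86(c=2) 30(c=3)]
  6. access 30: HIT, count now 4. Cache: [86(c=2) 30(c=4)]
  7. access 30: HIT, count now 5. Cache: [86(c=2) 30(c=5)]
  8. access 61: MISS. Cache: [61(c=1) 86(c=2) 30(c=5)]
  9. access 30: HIT, count now 6. Cache: [61(c=1) 86(c=2) 30(c=6)]
  10. access 30: HIT, count now 7. Cache: [61(c=1) 86(c=2) 30(c=7)]
  11. access 30: HIT, count now 8. Cache: [61(c=1) 86(c=2) 30(c=8)]
  12. access 38: MISS. Cache: [61(c=1) 38(c=1) 86(c=2) 30(c=8)]
  13. access 38: HIT, count now 2. Cache: [61(c=1) 86(c=2) 38(c=2) 30(c=8)]
  14. access 30: HIT, count now 9. Cache: [61(c=1) 86(c=2) 38(c=2) 30(c=9)]
  15. access 30: HIT, count now 10. Cache: [61(c=1) 86(c=2) 38(c=2) 30(c=10)]
  16. access 38: HIT, count now 3. Cache: [61(c=1) 86(c=2) 38(c=3) 30(c=10)]
  17. access 30: HIT, count now 11. Cache: [61(c=1) 86(c=2) 38(c=3) 30(c=11)]
  18. access 30: HIT, count now 12. Cache: [61(c=1) 86(c=2) 38(c=3) 30(c=12)]
  19. access 30: HIT, count now 13. Cache: [61(c=1) 86(c=2) 38(c=3) 30(c=13)]
  20. access 56: MISS. Cache: [61(c=1) 56(c=1) 86(c=2) 38(c=3) 30(c=13)]
  21. access 95: MISS. Cache: [61(c=1) 56(c=1) 95(c=1) 86(c=2) 38(c=3) 30(c=13)]
  22. access 99: MISS. Cache: [61(c=1) 56(c=1) 95(c=1) 99(c=1) 86(c=2) 38(c=3) 30(c=13)]
  23. access 84: MISS, evict 61(c=1). Cache: [56(c=1) 95(c=1) 99(c=1) 84(c=1) 86(c=2) 38(c=3) 30(c=13)]
Total: 15 hits, 8 misses, 1 evictions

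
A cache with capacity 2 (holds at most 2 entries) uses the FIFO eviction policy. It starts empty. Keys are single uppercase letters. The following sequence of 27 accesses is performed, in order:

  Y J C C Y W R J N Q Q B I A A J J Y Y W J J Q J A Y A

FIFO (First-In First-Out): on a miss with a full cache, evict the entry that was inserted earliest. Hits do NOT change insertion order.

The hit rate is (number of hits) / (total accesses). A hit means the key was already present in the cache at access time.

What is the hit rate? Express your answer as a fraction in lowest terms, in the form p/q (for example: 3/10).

FIFO simulation (capacity=2):
  1. access Y: MISS. Cache (old->new): [Y]
  2. access J: MISS. Cache (old->new): [Y J]
  3. access C: MISS, evict Y. Cache (old->new): [J C]
  4. access C: HIT. Cache (old->new): [J C]
  5. access Y: MISS, evict J. Cache (old->new): [C Y]
  6. access W: MISS, evict C. Cache (old->new): [Y W]
  7. access R: MISS, evict Y. Cache (old->new): [W R]
  8. access J: MISS, evict W. Cache (old->new): [R J]
  9. access N: MISS, evict R. Cache (old->new): [J N]
  10. access Q: MISS, evict J. Cache (old->new): [N Q]
  11. access Q: HIT. Cache (old->new): [N Q]
  12. access B: MISS, evict N. Cache (old->new): [Q B]
  13. access I: MISS, evict Q. Cache (old->new): [B I]
  14. access A: MISS, evict B. Cache (old->new): [I A]
  15. access A: HIT. Cache (old->new): [I A]
  16. access J: MISS, evict I. Cache (old->new): [A J]
  17. access J: HIT. Cache (old->new): [A J]
  18. access Y: MISS, evict A. Cache (old->new): [J Y]
  19. access Y: HIT. Cache (old->new): [J Y]
  20. access W: MISS, evict J. Cache (old->new): [Y W]
  21. access J: MISS, evict Y. Cache (old->new): [W J]
  22. access J: HIT. Cache (old->new): [W J]
  23. access Q: MISS, evict W. Cache (old->new): [J Q]
  24. access J: HIT. Cache (old->new): [J Q]
  25. access A: MISS, evict J. Cache (old->new): [Q A]
  26. access Y: MISS, evict Q. Cache (old->new): [A Y]
  27. access A: HIT. Cache (old->new): [A Y]
Total: 8 hits, 19 misses, 17 evictions

Hit rate = 8/27

Answer: 8/27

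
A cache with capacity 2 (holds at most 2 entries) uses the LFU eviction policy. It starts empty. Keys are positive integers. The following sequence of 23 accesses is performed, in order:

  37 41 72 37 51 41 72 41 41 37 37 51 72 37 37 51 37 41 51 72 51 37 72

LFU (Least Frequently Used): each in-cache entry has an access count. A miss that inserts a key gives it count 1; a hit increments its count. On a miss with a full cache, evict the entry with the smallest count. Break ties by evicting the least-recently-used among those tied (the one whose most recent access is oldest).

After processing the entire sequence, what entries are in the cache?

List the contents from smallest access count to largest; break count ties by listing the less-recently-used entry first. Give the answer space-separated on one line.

LFU simulation (capacity=2):
  1. access 37: MISS. Cache: [37(c=1)]
  2. access 41: MISS. Cache: [37(c=1) 41(c=1)]
  3. access 72: MISS, evict 37(c=1). Cache: [41(c=1) 72(c=1)]
  4. access 37: MISS, evict 41(c=1). Cache: [72(c=1) 37(c=1)]
  5. access 51: MISS, evict 72(c=1). Cache: [37(c=1) 51(c=1)]
  6. access 41: MISS, evict 37(c=1). Cache: [51(c=1) 41(c=1)]
  7. access 72: MISS, evict 51(c=1). Cache: [41(c=1) 72(c=1)]
  8. access 41: HIT, count now 2. Cache: [72(c=1) 41(c=2)]
  9. access 41: HIT, count now 3. Cache: [72(c=1) 41(c=3)]
  10. access 37: MISS, evict 72(c=1). Cache: [37(c=1) 41(c=3)]
  11. access 37: HIT, count now 2. Cache: [37(c=2) 41(c=3)]
  12. access 51: MISS, evict 37(c=2). Cache: [51(c=1) 41(c=3)]
  13. access 72: MISS, evict 51(c=1). Cache: [72(c=1) 41(c=3)]
  14. access 37: MISS, evict 72(c=1). Cache: [37(c=1) 41(c=3)]
  15. access 37: HIT, count now 2. Cache: [37(c=2) 41(c=3)]
  16. access 51: MISS, evict 37(c=2). Cache: [51(c=1) 41(c=3)]
  17. access 37: MISS, evict 51(c=1). Cache: [37(c=1) 41(c=3)]
  18. access 41: HIT, count now 4. Cache: [37(c=1) 41(c=4)]
  19. access 51: MISS, evict 37(c=1). Cache: [51(c=1) 41(c=4)]
  20. access 72: MISS, evict 51(c=1). Cache: [72(c=1) 41(c=4)]
  21. access 51: MISS, evict 72(c=1). Cache: [51(c=1) 41(c=4)]
  22. access 37: MISS, evict 51(c=1). Cache: [37(c=1) 41(c=4)]
  23. access 72: MISS, evict 37(c=1). Cache: [72(c=1) 41(c=4)]
Total: 5 hits, 18 misses, 16 evictions

Answer: 72 41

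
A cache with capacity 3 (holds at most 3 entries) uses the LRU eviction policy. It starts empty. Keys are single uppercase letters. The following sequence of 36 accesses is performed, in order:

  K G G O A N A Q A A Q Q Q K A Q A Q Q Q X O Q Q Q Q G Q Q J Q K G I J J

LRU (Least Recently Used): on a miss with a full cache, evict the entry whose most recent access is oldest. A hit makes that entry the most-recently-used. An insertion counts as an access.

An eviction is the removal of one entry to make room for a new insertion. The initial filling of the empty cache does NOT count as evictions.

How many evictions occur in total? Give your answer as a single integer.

Answer: 12

Derivation:
LRU simulation (capacity=3):
  1. access K: MISS. Cache (LRU->MRU): [K]
  2. access G: MISS. Cache (LRU->MRU): [K G]
  3. access G: HIT. Cache (LRU->MRU): [K G]
  4. access O: MISS. Cache (LRU->MRU): [K G O]
  5. access A: MISS, evict K. Cache (LRU->MRU): [G O A]
  6. access N: MISS, evict G. Cache (LRU->MRU): [O A N]
  7. access A: HIT. Cache (LRU->MRU): [O N A]
  8. access Q: MISS, evict O. Cache (LRU->MRU): [N A Q]
  9. access A: HIT. Cache (LRU->MRU): [N Q A]
  10. access A: HIT. Cache (LRU->MRU): [N Q A]
  11. access Q: HIT. Cache (LRU->MRU): [N A Q]
  12. access Q: HIT. Cache (LRU->MRU): [N A Q]
  13. access Q: HIT. Cache (LRU->MRU): [N A Q]
  14. access K: MISS, evict N. Cache (LRU->MRU): [A Q K]
  15. access A: HIT. Cache (LRU->MRU): [Q K A]
  16. access Q: HIT. Cache (LRU->MRU): [K A Q]
  17. access A: HIT. Cache (LRU->MRU): [K Q A]
  18. access Q: HIT. Cache (LRU->MRU): [K A Q]
  19. access Q: HIT. Cache (LRU->MRU): [K A Q]
  20. access Q: HIT. Cache (LRU->MRU): [K A Q]
  21. access X: MISS, evict K. Cache (LRU->MRU): [A Q X]
  22. access O: MISS, evict A. Cache (LRU->MRU): [Q X O]
  23. access Q: HIT. Cache (LRU->MRU): [X O Q]
  24. access Q: HIT. Cache (LRU->MRU): [X O Q]
  25. access Q: HIT. Cache (LRU->MRU): [X O Q]
  26. access Q: HIT. Cache (LRU->MRU): [X O Q]
  27. access G: MISS, evict X. Cache (LRU->MRU): [O Q G]
  28. access Q: HIT. Cache (LRU->MRU): [O G Q]
  29. access Q: HIT. Cache (LRU->MRU): [O G Q]
  30. access J: MISS, evict O. Cache (LRU->MRU): [G Q J]
  31. access Q: HIT. Cache (LRU->MRU): [G J Q]
  32. access K: MISS, evict G. Cache (LRU->MRU): [J Q K]
  33. access G: MISS, evict J. Cache (LRU->MRU): [Q K G]
  34. access I: MISS, evict Q. Cache (LRU->MRU): [K G I]
  35. access J: MISS, evict K. Cache (LRU->MRU): [G I J]
  36. access J: HIT. Cache (LRU->MRU): [G I J]
Total: 21 hits, 15 misses, 12 evictions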